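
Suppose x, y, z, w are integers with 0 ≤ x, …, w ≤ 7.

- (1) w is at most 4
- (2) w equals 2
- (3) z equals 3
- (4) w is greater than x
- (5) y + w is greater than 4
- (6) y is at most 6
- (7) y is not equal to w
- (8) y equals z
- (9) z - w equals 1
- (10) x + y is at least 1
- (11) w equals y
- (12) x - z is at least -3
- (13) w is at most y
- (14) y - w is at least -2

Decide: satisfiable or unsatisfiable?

Unsatisfiable

Constraint 2 fixes w = 2 and constraint 3 fixes z = 3. Constraints 8 and 11 give w = y = z, so w = z. But 2 ≠ 3 — contradiction.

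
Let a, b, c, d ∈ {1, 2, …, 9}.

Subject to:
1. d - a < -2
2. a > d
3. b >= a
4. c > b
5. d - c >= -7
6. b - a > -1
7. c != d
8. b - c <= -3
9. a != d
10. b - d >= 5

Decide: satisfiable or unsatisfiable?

Constraints 5, 8, and 10 give b − d ≥ 5, d − c ≥ -7, c − b ≥ 3.
Adding all 3 inequalities: the left sides telescope to 0, and the right sides sum to 5 + (-7) + 3 = 1. So 0 ≥ 1, which is false.

Unsatisfiable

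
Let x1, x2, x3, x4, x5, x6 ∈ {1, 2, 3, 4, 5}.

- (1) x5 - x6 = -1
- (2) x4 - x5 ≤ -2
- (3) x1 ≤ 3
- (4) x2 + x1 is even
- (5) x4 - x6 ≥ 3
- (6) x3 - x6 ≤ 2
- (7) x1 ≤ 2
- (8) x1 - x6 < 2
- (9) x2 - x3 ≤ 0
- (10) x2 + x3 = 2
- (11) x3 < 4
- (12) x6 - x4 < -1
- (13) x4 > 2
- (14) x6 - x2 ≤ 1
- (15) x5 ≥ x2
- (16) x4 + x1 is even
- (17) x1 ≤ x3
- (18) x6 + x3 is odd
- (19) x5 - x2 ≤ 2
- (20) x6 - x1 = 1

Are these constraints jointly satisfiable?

Constraints 2, 5, 6, 9, and 19 give x2 − x5 ≥ -2, x5 − x4 ≥ 2, x4 − x6 ≥ 3, x6 − x3 ≥ -2, x3 − x2 ≥ 0.
Adding all 5 inequalities: the left sides telescope to 0, and the right sides sum to (-2) + 2 + 3 + (-2) + 0 = 1. So 0 ≥ 1, which is false.

Unsatisfiable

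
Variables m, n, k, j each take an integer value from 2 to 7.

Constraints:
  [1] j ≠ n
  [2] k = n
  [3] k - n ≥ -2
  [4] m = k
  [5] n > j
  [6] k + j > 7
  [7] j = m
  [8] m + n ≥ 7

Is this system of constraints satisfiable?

Unsatisfiable

From constraints 2, 4, and 7, j = m = k = n, so j = n. But constraint 1 says j ≠ n. Contradiction.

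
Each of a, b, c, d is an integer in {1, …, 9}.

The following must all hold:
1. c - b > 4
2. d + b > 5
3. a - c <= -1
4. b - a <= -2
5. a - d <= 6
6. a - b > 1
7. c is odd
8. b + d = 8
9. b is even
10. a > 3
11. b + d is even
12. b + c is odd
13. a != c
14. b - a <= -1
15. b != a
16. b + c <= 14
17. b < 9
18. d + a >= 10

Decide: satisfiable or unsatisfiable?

Satisfiable

Take a = 8, b = 4, c = 9, d = 4. Then constraint 1: c - b = 5; constraint 2: d + b = 8; constraint 3: a - c = -1, and every other listed constraint is also met.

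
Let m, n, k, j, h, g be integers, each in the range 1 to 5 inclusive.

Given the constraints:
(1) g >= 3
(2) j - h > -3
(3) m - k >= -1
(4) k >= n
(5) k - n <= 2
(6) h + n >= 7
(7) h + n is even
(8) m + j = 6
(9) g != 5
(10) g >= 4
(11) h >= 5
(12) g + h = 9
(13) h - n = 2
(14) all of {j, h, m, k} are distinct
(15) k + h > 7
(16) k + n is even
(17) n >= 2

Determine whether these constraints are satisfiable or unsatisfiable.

Try m = 2, n = 3, k = 3, j = 4, h = 5, g = 4.
Check constraint 2: j - h = -1; constraint 3: m - k = -1. The remaining constraints are straightforward to verify.

Satisfiable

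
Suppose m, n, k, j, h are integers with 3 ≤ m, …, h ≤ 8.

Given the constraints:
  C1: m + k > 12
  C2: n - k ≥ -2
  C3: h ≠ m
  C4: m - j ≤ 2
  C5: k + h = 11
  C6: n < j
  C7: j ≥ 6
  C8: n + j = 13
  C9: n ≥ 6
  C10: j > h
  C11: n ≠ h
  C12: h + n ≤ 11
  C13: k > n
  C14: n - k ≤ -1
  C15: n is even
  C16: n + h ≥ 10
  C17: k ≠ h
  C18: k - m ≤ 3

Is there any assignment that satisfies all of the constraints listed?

Satisfiable

Setting (m, n, k, j, h) = (7, 6, 7, 7, 4) satisfies everything: constraint 1: m + k = 14; constraint 2: n - k = -1, and the others follow.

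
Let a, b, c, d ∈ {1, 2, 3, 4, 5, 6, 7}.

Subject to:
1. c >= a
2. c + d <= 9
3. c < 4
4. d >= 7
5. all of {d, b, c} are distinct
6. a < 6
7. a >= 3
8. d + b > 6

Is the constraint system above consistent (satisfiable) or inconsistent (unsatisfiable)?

Unsatisfiable

From constraints 1 and 7: c ≥ a ≥ 3. From constraint 4: d ≥ 7. Hence c + d ≥ 10. But constraint 2 requires c + d ≤ 9, and 9 < 10. Contradiction.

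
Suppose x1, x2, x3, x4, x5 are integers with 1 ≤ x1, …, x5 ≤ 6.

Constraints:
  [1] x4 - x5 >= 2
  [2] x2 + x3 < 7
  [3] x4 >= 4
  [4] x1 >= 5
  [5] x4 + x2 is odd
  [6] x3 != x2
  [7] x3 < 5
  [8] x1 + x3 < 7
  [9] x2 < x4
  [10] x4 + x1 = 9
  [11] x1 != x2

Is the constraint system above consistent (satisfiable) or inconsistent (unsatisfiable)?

Satisfiable

Take x1 = 5, x2 = 3, x3 = 1, x4 = 4, x5 = 1. Then constraint 1: x4 - x5 = 3; constraint 2: x2 + x3 = 4; constraint 8: x1 + x3 = 6, and every other listed constraint is also met.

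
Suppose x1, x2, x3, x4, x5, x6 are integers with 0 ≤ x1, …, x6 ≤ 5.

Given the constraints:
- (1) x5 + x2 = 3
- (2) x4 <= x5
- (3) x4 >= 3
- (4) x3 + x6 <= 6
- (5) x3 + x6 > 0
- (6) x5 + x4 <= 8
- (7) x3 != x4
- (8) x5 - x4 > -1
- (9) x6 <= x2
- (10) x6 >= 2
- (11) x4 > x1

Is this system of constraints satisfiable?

From constraints 2 and 3: x5 ≥ x4 ≥ 3. From constraints 9 and 10: x2 ≥ x6 ≥ 2. Hence x5 + x2 ≥ 5. But constraint 1 requires x5 + x2 = 3, and 3 < 5. Contradiction.

Unsatisfiable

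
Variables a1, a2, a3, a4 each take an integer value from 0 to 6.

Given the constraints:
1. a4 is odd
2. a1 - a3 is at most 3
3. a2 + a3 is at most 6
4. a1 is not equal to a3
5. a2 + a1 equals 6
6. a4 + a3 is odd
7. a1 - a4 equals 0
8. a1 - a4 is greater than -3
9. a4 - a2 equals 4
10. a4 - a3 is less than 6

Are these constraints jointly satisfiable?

Take a1 = 5, a2 = 1, a3 = 2, a4 = 5. Then constraint 2: a1 - a3 = 3; constraint 3: a2 + a3 = 3; constraint 5: a2 + a1 = 6, and every other listed constraint is also met.

Satisfiable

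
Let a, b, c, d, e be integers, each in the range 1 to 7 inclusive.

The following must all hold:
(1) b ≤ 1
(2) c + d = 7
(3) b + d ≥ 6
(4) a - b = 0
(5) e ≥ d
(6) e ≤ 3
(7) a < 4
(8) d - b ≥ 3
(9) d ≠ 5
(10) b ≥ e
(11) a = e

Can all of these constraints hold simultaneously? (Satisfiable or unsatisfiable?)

Unsatisfiable

From constraint 1: b ≤ 1. From constraints 5 and 6: d ≤ e ≤ 3. Hence b + d ≤ 4. But constraint 3 requires b + d ≥ 6, and 6 > 4. Contradiction.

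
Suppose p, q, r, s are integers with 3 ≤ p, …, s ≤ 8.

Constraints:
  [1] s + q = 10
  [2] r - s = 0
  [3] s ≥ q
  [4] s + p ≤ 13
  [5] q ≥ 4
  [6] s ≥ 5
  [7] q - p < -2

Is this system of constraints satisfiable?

One satisfying assignment is p = 8, q = 5, r = 5, s = 5.
For the less obvious constraints — constraint 1: s + q = 10; constraint 2: r - s = 0 — and the others hold by inspection.

Satisfiable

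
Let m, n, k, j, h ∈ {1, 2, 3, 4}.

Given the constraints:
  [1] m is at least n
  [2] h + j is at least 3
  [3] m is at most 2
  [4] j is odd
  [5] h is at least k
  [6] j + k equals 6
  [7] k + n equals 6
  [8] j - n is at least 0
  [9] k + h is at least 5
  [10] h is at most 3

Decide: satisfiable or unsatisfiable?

From constraints 5 and 10: k ≤ h ≤ 3. From constraints 1 and 3: n ≤ m ≤ 2. Hence k + n ≤ 5. But constraint 7 requires k + n = 6, and 6 > 5. Contradiction.

Unsatisfiable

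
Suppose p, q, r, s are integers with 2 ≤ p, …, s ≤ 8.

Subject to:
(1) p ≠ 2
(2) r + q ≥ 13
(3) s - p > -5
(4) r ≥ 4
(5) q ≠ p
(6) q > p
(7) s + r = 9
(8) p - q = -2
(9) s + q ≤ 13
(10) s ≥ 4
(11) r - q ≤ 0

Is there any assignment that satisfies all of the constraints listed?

One satisfying assignment is p = 6, q = 8, r = 5, s = 4.
For the less obvious constraints — constraint 2: r + q = 13; constraint 3: s - p = -2 — and the others hold by inspection.

Satisfiable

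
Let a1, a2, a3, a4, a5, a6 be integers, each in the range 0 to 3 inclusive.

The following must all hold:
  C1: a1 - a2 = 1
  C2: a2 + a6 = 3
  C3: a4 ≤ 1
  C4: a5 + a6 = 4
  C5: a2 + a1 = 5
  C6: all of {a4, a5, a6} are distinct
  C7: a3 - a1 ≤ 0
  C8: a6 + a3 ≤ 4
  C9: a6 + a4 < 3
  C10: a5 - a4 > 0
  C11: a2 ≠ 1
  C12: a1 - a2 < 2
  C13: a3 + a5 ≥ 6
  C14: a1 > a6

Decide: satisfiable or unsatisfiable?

Try a1 = 3, a2 = 2, a3 = 3, a4 = 0, a5 = 3, a6 = 1.
Check constraint 1: a1 - a2 = 1; constraint 2: a2 + a6 = 3; constraint 4: a5 + a6 = 4. The remaining constraints are straightforward to verify.

Satisfiable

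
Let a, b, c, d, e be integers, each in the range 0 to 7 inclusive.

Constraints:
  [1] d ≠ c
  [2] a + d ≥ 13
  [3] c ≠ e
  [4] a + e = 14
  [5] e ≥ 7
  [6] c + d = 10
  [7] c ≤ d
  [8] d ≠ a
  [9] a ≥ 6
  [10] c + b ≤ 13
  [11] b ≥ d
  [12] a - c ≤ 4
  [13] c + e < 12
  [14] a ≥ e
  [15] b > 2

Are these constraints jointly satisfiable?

The assignment a = 7, b = 6, c = 4, d = 6, e = 7 works:
  constraint 2 holds since a + d = 13.
  constraint 4 holds since a + e = 14.
  constraint 6 holds since c + d = 10.
The rest check out directly.

Satisfiable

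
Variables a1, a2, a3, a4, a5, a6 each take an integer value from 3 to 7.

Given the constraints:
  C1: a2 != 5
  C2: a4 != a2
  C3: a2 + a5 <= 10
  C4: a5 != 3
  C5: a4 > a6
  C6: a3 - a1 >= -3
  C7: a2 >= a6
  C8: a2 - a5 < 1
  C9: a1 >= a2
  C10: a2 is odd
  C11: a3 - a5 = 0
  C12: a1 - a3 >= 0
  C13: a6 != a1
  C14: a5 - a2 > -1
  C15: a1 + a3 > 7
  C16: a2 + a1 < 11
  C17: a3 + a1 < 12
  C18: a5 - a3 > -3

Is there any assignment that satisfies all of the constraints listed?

Try a1 = 6, a2 = 3, a3 = 4, a4 = 5, a5 = 4, a6 = 3.
Check constraint 3: a2 + a5 = 7; constraint 6: a3 - a1 = -2; constraint 8: a2 - a5 = -1. The remaining constraints are straightforward to verify.

Satisfiable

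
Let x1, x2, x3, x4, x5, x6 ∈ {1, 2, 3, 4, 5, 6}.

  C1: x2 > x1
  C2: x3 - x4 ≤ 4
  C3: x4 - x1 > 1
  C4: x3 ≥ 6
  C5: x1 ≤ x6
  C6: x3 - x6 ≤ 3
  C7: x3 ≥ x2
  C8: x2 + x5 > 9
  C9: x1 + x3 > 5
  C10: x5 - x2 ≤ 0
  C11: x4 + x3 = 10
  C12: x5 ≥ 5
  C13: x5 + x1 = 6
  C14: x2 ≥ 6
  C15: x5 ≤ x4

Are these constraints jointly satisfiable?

Unsatisfiable

From constraints 12 and 15: x4 ≥ x5 ≥ 5. From constraints 7 and 14: x3 ≥ x2 ≥ 6. Hence x4 + x3 ≥ 11. But constraint 11 requires x4 + x3 = 10, and 10 < 11. Contradiction.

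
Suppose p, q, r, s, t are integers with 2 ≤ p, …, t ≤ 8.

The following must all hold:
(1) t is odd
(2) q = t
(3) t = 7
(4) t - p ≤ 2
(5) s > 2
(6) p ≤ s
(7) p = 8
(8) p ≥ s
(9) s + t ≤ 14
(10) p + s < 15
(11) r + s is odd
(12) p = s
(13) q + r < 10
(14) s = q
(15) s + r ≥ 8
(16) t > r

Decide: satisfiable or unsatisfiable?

Constraint 7 fixes p = 8 and constraint 3 fixes t = 7. Constraints 2, 12, and 14 give p = s = q = t, so p = t. But 8 ≠ 7 — contradiction.

Unsatisfiable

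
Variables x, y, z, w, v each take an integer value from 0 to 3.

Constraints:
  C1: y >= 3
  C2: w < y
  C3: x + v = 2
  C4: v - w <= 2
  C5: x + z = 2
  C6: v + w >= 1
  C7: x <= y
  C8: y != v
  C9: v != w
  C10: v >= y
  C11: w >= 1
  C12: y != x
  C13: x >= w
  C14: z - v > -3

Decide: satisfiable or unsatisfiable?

Unsatisfiable

From constraints 11 and 13: x ≥ w ≥ 1. From constraints 1 and 10: v ≥ y ≥ 3. Hence x + v ≥ 4. But constraint 3 requires x + v = 2, and 2 < 4. Contradiction.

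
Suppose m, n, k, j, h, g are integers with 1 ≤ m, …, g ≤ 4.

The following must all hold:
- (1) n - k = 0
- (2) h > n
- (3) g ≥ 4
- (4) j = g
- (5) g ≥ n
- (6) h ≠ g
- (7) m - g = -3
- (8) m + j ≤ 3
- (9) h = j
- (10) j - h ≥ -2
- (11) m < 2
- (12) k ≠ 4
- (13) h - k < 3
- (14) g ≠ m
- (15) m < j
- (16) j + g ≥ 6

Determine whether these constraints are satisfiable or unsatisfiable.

Unsatisfiable

From constraints 4 and 9, h = j = g, so h = g. But constraint 6 says h ≠ g. Contradiction.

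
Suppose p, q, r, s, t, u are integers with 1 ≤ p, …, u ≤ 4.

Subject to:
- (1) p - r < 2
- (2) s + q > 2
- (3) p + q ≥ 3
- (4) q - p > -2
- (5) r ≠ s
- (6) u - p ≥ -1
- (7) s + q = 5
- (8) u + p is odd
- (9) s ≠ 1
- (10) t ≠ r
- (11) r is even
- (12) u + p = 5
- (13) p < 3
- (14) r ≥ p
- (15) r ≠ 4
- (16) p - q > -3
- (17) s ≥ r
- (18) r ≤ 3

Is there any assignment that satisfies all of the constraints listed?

Satisfiable

Take p = 2, q = 2, r = 2, s = 3, t = 4, u = 3. Then constraint 1: p - r = 0; constraint 2: s + q = 5, and every other listed constraint is also met.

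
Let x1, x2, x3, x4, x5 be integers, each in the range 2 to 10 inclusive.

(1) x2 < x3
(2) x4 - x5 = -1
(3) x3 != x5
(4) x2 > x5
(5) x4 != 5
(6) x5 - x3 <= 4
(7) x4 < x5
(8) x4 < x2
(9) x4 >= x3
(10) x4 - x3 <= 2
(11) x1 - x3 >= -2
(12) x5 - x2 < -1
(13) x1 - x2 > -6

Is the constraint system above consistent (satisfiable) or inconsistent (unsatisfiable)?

Unsatisfiable

Constraints 1, 4, 7, and 9 give x4 < x5, x5 < x2, x2 < x3, x3 ≤ x4. Chaining: x4 < x5 < x2 < x3 ≤ x4, which forces x4 < x4 — impossible.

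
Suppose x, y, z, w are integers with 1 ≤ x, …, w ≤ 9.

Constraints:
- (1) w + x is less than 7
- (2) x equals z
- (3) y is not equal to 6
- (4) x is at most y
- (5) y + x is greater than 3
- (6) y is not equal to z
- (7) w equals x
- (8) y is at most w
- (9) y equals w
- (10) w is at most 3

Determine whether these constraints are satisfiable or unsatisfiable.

From constraints 2, 7, and 9, y = w = x = z, so y = z. But constraint 6 says y ≠ z. Contradiction.

Unsatisfiable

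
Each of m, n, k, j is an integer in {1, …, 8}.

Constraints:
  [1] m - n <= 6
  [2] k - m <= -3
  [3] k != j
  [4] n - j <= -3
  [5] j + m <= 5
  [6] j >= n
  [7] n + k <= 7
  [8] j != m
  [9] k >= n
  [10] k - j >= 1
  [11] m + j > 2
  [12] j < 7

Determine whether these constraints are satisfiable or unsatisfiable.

Constraints 1, 2, 4, and 10 give n − m ≥ -6, m − k ≥ 3, k − j ≥ 1, j − n ≥ 3.
Adding all 4 inequalities: the left sides telescope to 0, and the right sides sum to (-6) + 3 + 1 + 3 = 1. So 0 ≥ 1, which is false.

Unsatisfiable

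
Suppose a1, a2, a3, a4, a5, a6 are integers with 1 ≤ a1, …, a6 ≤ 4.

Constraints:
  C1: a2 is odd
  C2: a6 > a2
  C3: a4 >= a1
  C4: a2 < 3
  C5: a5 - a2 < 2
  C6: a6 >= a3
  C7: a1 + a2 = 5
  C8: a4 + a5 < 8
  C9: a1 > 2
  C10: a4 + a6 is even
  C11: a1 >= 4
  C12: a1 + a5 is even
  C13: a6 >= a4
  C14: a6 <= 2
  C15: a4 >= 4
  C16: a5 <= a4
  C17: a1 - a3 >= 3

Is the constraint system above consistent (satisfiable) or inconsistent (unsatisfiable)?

From constraints 3 and 11: a4 ≥ a1 and a1 ≥ 4, so a4 ≥ 4. From constraints 13 and 14: a4 ≤ a6 and a6 ≤ 2, so a4 ≤ 2. But 2 < 4, so no value of a4 works.

Unsatisfiable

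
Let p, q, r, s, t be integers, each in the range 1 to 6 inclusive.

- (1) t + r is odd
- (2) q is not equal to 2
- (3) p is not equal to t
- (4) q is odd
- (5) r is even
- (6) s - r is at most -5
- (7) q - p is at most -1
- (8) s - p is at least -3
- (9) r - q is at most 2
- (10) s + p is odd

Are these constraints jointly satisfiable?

Unsatisfiable

Constraints 6, 7, 8, and 9 give s − p ≥ -3, p − q ≥ 1, q − r ≥ -2, r − s ≥ 5.
Adding all 4 inequalities: the left sides telescope to 0, and the right sides sum to (-3) + 1 + (-2) + 5 = 1. So 0 ≥ 1, which is false.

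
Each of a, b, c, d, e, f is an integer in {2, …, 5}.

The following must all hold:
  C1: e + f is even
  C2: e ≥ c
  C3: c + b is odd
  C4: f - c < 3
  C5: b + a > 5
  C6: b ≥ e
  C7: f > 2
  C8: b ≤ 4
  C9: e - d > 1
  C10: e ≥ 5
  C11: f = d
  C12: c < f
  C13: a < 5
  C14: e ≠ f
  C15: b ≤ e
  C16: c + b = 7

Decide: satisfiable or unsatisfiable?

Unsatisfiable

From constraints 6 and 10: b ≥ e and e ≥ 5, so b ≥ 5. From constraint 8: b ≤ 4. But 4 < 5, so no value of b works.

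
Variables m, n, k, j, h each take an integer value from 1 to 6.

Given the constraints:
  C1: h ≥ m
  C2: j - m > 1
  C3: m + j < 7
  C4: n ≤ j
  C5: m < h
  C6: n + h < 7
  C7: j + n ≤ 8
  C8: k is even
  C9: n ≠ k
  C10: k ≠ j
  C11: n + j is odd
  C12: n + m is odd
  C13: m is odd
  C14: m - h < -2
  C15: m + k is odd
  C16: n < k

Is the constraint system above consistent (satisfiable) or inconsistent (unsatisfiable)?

The assignment m = 1, n = 2, k = 4, j = 5, h = 4 works:
  constraint 2 holds since j - m = 4.
  constraint 3 holds since m + j = 6.
The rest check out directly.

Satisfiable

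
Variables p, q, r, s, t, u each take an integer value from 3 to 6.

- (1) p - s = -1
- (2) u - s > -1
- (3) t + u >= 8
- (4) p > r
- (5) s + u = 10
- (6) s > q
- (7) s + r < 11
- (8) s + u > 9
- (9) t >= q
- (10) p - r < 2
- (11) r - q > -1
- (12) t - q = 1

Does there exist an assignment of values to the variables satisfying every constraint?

Try p = 4, q = 3, r = 3, s = 5, t = 4, u = 5.
Check constraint 1: p - s = -1; constraint 2: u - s = 0. The remaining constraints are straightforward to verify.

Satisfiable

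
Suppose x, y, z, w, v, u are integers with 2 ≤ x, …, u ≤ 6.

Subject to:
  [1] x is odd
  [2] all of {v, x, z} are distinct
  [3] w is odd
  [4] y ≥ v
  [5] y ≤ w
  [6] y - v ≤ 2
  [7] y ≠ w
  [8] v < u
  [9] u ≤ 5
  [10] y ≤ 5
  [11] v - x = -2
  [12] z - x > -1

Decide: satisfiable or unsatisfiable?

Satisfiable

The assignment x = 5, y = 3, z = 6, w = 5, v = 3, u = 5 works:
  constraint 6 holds since y - v = 0.
  constraint 11 holds since v - x = -2.
The rest check out directly.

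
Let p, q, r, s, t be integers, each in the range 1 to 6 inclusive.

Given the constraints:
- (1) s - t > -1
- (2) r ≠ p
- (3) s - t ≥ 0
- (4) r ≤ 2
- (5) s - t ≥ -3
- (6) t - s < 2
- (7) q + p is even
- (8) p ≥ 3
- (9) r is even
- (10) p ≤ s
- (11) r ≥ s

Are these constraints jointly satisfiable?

Unsatisfiable

From constraints 8 and 10: s ≥ p and p ≥ 3, so s ≥ 3. From constraints 4 and 11: s ≤ r and r ≤ 2, so s ≤ 2. But 2 < 3, so no value of s works.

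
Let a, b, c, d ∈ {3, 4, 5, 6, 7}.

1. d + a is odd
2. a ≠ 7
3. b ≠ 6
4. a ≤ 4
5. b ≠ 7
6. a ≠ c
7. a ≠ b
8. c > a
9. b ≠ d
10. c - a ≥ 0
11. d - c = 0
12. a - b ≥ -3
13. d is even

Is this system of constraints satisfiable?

Satisfiable

The assignment a = 3, b = 4, c = 6, d = 6 works:
  constraint 10 holds since c - a = 3.
  constraint 11 holds since d - c = 0.
  constraint 12 holds since a - b = -1.
The rest check out directly.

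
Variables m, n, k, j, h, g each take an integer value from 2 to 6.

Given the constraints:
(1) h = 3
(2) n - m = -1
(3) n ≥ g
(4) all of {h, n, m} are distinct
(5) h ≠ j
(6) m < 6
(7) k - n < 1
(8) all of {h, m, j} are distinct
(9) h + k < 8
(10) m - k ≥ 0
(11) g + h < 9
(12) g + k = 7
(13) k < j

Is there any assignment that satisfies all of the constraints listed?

Try m = 5, n = 4, k = 3, j = 4, h = 3, g = 4.
Check constraint 2: n - m = -1; constraint 7: k - n = -1. The remaining constraints are straightforward to verify.

Satisfiable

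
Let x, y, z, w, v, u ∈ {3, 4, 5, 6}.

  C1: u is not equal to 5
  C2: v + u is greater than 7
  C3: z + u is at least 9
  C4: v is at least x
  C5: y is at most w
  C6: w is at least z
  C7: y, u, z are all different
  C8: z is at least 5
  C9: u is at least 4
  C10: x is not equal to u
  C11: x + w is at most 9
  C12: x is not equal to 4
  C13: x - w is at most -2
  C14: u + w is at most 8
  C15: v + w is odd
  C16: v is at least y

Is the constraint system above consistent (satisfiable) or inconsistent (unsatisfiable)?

Unsatisfiable

From constraint 9: u ≥ 4. From constraints 6 and 8: w ≥ z ≥ 5. Hence u + w ≥ 9. But constraint 14 requires u + w ≤ 8, and 8 < 9. Contradiction.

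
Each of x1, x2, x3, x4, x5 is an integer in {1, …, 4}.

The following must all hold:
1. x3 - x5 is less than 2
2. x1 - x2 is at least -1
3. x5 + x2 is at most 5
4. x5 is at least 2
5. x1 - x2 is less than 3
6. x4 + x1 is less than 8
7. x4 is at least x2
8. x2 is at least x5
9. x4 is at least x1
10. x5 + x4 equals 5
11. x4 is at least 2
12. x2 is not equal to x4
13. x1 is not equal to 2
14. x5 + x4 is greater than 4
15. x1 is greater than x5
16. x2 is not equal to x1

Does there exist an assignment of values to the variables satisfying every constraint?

Take x1 = 3, x2 = 2, x3 = 2, x4 = 3, x5 = 2. Then constraint 1: x3 - x5 = 0; constraint 2: x1 - x2 = 1, and every other listed constraint is also met.

Satisfiable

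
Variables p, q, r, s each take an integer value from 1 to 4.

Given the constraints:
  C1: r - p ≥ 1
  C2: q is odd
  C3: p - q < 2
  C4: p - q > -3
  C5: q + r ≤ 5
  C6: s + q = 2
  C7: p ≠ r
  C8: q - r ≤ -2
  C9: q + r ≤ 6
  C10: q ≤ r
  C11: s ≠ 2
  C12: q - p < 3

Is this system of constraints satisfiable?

Try p = 1, q = 1, r = 4, s = 1.
Check constraint 1: r - p = 3; constraint 3: p - q = 0; constraint 4: p - q = 0. The remaining constraints are straightforward to verify.

Satisfiable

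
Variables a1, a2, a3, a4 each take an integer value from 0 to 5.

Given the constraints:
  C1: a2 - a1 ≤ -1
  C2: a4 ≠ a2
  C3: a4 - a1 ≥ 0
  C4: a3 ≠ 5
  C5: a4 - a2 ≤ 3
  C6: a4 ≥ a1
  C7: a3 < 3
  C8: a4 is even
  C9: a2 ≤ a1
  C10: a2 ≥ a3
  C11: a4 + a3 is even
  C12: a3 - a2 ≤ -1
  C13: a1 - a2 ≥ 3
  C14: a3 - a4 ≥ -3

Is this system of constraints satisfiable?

Unsatisfiable

Constraints 3, 12, 13, and 14 give a4 − a1 ≥ 0, a1 − a2 ≥ 3, a2 − a3 ≥ 1, a3 − a4 ≥ -3.
Adding all 4 inequalities: the left sides telescope to 0, and the right sides sum to 0 + 3 + 1 + (-3) = 1. So 0 ≥ 1, which is false.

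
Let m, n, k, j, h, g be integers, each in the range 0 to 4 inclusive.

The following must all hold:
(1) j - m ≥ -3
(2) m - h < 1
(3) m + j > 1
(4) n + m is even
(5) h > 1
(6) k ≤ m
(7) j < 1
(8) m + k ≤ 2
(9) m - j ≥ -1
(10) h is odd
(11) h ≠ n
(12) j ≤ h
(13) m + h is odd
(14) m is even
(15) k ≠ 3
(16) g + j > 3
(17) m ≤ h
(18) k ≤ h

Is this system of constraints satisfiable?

Take m = 2, n = 2, k = 0, j = 0, h = 3, g = 4. Then constraint 1: j - m = -2; constraint 2: m - h = -1; constraint 3: m + j = 2, and every other listed constraint is also met.

Satisfiable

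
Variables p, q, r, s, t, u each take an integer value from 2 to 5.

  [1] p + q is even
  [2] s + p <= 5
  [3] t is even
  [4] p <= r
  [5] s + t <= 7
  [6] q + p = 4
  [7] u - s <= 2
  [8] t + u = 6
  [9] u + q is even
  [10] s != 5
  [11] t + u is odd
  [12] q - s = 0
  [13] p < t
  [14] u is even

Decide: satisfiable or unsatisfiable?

Unsatisfiable

Constraint 3 makes t even and constraint 14 makes u even, so t + u must be even. Constraint 11 says t + u is odd — contradiction.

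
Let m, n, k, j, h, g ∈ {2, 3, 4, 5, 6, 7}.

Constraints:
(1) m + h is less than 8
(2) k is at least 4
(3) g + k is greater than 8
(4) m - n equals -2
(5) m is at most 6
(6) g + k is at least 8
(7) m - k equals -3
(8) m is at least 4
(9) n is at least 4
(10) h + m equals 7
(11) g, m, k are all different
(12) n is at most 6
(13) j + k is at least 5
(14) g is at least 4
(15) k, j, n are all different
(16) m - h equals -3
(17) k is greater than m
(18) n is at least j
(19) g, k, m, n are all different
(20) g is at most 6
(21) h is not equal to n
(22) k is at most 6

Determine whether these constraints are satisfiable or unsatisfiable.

Constraints 2, 5, 8, 9, 12, 14, 20, and 22 confine each of g, k, m, n to the 3 values {4, …, 6}.
Constraint 19 requires all 4 of them to be distinct, but only 3 values are available — impossible by the pigeonhole principle.

Unsatisfiable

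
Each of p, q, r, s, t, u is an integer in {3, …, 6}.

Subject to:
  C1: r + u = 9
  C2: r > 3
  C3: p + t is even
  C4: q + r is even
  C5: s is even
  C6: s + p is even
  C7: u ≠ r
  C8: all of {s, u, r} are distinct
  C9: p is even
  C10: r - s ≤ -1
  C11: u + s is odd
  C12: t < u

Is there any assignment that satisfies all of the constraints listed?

Try p = 4, q = 4, r = 4, s = 6, t = 4, u = 5.
Check constraint 1: r + u = 9; constraint 10: r - s = -2. The remaining constraints are straightforward to verify.

Satisfiable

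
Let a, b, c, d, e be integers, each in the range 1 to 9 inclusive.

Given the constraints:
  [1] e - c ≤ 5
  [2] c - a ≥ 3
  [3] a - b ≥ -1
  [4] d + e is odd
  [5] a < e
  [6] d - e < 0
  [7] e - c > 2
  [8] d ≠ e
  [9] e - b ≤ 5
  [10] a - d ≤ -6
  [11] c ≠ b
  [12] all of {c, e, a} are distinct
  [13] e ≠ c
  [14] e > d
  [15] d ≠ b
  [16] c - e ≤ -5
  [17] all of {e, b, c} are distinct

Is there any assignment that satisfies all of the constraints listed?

Unsatisfiable

Constraints 2, 3, 9, and 16 give e − c ≥ 5, c − a ≥ 3, a − b ≥ -1, b − e ≥ -5.
Adding all 4 inequalities: the left sides telescope to 0, and the right sides sum to 5 + 3 + (-1) + (-5) = 2. So 0 ≥ 2, which is false.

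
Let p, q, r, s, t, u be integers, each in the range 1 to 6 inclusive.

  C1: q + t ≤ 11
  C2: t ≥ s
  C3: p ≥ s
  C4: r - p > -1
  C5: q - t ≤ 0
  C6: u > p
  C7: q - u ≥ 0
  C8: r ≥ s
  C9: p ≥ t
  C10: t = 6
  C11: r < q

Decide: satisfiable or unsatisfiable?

Constraints 5, 6, 7, and 9 give q ≤ t, t ≤ p, p < u, u ≤ q. Chaining: q ≤ t ≤ p < u ≤ q, which forces q < q — impossible.

Unsatisfiable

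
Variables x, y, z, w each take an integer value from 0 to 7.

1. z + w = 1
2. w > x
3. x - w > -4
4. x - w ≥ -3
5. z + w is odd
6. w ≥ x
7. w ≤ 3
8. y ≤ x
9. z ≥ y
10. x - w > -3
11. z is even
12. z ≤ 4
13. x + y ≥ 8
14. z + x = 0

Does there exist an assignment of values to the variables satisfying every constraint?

From constraints 6 and 7: x ≤ w ≤ 3. From constraints 9 and 12: y ≤ z ≤ 4. Hence x + y ≤ 7. But constraint 13 requires x + y ≥ 8, and 8 > 7. Contradiction.

Unsatisfiable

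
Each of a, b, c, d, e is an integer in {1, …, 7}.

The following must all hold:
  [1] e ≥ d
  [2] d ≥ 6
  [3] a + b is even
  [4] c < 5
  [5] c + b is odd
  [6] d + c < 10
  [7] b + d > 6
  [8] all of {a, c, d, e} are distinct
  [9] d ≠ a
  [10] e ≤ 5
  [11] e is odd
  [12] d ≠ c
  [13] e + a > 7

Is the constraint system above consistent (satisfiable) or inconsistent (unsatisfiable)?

Unsatisfiable

From constraint 2: d ≥ 6. From constraints 1 and 10: d ≤ e and e ≤ 5, so d ≤ 5. But 5 < 6, so no value of d works.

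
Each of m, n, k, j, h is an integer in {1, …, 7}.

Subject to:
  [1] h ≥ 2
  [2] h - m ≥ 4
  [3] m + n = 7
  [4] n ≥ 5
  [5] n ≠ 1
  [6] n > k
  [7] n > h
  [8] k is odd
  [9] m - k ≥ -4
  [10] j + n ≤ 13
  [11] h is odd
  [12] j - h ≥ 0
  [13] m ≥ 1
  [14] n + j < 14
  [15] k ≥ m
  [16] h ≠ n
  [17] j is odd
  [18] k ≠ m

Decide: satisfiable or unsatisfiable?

Setting (m, n, k, j, h) = (1, 6, 3, 7, 5) satisfies everything: constraint 2: h - m = 4; constraint 3: m + n = 7; constraint 9: m - k = -2, and the others follow.

Satisfiable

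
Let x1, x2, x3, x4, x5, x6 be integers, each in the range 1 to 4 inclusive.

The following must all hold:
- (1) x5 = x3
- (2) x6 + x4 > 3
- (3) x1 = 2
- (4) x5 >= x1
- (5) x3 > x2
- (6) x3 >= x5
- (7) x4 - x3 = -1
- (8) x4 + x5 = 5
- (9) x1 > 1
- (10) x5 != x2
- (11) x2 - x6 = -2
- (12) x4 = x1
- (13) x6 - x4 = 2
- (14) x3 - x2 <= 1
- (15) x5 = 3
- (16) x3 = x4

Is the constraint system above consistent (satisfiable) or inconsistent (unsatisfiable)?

Unsatisfiable

Constraint 15 fixes x5 = 3 and constraint 3 fixes x1 = 2. Constraints 1, 12, and 16 give x5 = x3 = x4 = x1, so x5 = x1. But 3 ≠ 2 — contradiction.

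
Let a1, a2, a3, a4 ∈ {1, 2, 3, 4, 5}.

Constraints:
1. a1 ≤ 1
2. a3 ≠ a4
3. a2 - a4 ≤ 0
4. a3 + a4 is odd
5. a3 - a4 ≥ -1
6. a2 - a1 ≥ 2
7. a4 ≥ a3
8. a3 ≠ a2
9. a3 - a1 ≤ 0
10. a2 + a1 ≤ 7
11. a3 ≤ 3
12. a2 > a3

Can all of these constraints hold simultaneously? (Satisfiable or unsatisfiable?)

Constraints 3, 5, 6, and 9 give a4 − a2 ≥ 0, a2 − a1 ≥ 2, a1 − a3 ≥ 0, a3 − a4 ≥ -1.
Adding all 4 inequalities: the left sides telescope to 0, and the right sides sum to 0 + 2 + 0 + (-1) = 1. So 0 ≥ 1, which is false.

Unsatisfiable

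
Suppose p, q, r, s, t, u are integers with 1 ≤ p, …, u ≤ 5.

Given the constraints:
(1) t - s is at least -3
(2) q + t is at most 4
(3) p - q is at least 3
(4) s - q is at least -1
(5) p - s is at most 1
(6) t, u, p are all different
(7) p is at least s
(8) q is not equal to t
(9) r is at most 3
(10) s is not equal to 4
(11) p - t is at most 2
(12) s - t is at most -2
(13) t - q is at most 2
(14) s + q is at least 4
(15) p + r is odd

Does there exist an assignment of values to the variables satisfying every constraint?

Constraints 3, 5, 12, and 13 give p − q ≥ 3, q − t ≥ -2, t − s ≥ 2, s − p ≥ -1.
Adding all 4 inequalities: the left sides telescope to 0, and the right sides sum to 3 + (-2) + 2 + (-1) = 2. So 0 ≥ 2, which is false.

Unsatisfiable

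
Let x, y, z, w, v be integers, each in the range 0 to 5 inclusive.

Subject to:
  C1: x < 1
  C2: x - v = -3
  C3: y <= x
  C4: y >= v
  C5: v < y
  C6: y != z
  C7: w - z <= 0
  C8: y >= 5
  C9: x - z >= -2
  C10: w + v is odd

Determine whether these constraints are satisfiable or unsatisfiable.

From constraints 3 and 8: x ≥ y and y ≥ 5, so x ≥ 5. From constraint 1: x ≤ 0. But 0 < 5, so no value of x works.

Unsatisfiable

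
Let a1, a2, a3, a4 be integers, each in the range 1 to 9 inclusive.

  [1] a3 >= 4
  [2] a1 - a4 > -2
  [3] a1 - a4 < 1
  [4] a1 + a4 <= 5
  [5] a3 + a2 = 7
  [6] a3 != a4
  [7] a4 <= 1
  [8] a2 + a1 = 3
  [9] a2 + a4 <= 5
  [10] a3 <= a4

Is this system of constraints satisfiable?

From constraint 1: a3 ≥ 4. From constraints 7 and 10: a3 ≤ a4 and a4 ≤ 1, so a3 ≤ 1. But 1 < 4, so no value of a3 works.

Unsatisfiable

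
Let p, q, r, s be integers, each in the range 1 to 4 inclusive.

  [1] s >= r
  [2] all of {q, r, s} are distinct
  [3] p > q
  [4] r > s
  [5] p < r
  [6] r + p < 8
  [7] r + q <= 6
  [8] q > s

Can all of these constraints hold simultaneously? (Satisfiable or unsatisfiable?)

Unsatisfiable

Constraints 1, 3, 5, and 8 give q < p, p < r, r ≤ s, s < q. Chaining: q < p < r ≤ s < q, which forces q < q — impossible.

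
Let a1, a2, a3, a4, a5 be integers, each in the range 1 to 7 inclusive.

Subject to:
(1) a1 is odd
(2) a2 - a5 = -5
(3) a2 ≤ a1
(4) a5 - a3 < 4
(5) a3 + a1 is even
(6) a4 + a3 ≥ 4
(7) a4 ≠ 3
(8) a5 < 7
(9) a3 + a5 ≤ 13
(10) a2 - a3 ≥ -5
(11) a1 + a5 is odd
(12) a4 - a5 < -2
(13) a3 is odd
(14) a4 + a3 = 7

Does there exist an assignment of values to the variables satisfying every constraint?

Try a1 = 7, a2 = 1, a3 = 5, a4 = 2, a5 = 6.
Check constraint 2: a2 - a5 = -5; constraint 4: a5 - a3 = 1. The remaining constraints are straightforward to verify.

Satisfiable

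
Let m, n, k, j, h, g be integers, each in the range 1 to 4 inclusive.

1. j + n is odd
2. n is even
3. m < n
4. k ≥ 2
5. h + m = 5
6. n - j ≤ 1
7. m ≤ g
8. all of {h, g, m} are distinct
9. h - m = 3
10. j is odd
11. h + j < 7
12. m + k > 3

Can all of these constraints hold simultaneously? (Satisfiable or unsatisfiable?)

The assignment m = 1, n = 2, k = 4, j = 1, h = 4, g = 3 works:
  constraint 5 holds since h + m = 5.
  constraint 6 holds since n - j = 1.
The rest check out directly.

Satisfiable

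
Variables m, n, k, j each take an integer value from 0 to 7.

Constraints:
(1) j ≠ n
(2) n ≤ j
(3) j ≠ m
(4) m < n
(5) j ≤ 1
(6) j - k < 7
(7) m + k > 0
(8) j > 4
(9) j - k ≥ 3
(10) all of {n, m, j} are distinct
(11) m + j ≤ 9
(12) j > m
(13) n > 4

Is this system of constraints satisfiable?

From constraint 13: n ≥ 5. From constraints 2 and 5: n ≤ j and j ≤ 1, so n ≤ 1. But 1 < 5, so no value of n works.

Unsatisfiable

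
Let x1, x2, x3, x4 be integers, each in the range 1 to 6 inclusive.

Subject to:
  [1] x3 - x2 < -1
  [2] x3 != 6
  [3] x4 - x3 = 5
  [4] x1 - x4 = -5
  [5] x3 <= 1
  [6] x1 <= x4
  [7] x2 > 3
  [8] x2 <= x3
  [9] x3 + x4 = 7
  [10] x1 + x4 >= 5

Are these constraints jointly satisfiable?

Unsatisfiable

From constraint 7: x2 ≥ 4. From constraints 5 and 8: x2 ≤ x3 and x3 ≤ 1, so x2 ≤ 1. But 1 < 4, so no value of x2 works.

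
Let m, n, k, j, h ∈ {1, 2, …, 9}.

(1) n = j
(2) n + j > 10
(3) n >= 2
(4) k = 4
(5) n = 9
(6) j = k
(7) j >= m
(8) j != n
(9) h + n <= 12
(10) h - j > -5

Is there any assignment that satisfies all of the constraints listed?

Constraint 5 fixes n = 9 and constraint 4 fixes k = 4. Constraints 1 and 6 give n = j = k, so n = k. But 9 ≠ 4 — contradiction.

Unsatisfiable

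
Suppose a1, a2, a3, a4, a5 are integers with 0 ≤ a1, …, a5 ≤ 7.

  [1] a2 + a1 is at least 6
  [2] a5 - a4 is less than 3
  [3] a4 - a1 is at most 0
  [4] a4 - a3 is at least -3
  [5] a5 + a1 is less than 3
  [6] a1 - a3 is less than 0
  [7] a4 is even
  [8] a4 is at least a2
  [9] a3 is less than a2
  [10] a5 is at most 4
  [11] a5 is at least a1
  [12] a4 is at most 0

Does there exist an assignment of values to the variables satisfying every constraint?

From constraints 8 and 12: a2 ≤ a4 ≤ 0. From constraints 10 and 11: a1 ≤ a5 ≤ 4. Hence a2 + a1 ≤ 4. But constraint 1 requires a2 + a1 ≥ 6, and 6 > 4. Contradiction.

Unsatisfiable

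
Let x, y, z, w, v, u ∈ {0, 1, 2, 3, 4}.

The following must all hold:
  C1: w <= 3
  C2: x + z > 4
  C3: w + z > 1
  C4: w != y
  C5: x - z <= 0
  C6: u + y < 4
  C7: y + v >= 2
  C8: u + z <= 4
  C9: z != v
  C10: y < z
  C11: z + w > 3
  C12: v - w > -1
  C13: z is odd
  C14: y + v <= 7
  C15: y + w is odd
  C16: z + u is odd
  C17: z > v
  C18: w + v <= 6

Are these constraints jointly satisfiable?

Satisfiable

Setting (x, y, z, w, v, u) = (3, 2, 3, 1, 2, 0) satisfies everything: constraint 2: x + z = 6; constraint 3: w + z = 4, and the others follow.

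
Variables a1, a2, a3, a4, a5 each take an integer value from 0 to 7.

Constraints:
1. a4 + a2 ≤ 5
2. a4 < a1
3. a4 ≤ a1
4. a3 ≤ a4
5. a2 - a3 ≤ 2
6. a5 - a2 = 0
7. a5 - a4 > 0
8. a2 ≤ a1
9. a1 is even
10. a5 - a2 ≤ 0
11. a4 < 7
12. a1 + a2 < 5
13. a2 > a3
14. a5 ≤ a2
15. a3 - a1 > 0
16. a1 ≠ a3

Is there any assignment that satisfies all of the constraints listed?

Unsatisfiable

Constraints 4, 7, 8, 10, and 15 give a3 ≤ a4, a4 < a5, a5 ≤ a2, a2 ≤ a1, a1 < a3. Chaining: a3 ≤ a4 < a5 ≤ a2 ≤ a1 < a3, which forces a3 < a3 — impossible.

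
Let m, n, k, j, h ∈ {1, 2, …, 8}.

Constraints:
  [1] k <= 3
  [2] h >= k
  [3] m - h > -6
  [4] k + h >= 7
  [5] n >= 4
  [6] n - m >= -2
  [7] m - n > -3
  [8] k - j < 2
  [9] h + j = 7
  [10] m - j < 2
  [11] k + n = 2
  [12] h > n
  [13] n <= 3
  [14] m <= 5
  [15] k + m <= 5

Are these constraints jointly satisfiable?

Unsatisfiable

From constraint 5: n ≥ 4. From constraint 13: n ≤ 3. But 3 < 4, so no value of n works.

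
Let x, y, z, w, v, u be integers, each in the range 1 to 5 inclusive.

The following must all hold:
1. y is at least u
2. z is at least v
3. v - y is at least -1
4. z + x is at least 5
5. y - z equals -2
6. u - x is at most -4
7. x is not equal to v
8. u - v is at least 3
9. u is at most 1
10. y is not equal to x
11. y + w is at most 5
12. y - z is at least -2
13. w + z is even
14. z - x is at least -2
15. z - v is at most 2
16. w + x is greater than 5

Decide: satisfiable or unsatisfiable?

Constraints 3, 6, 8, 12, and 14 give u − v ≥ 3, v − y ≥ -1, y − z ≥ -2, z − x ≥ -2, x − u ≥ 4.
Adding all 5 inequalities: the left sides telescope to 0, and the right sides sum to 3 + (-1) + (-2) + (-2) + 4 = 2. So 0 ≥ 2, which is false.

Unsatisfiable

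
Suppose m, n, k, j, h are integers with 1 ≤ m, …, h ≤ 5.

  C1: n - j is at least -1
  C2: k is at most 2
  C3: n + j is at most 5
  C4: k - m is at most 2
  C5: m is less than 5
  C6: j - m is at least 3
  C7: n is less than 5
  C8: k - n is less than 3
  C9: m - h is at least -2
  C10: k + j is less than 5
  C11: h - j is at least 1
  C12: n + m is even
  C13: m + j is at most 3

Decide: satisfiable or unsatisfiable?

Constraints 6, 9, and 11 give h − j ≥ 1, j − m ≥ 3, m − h ≥ -2.
Adding all 3 inequalities: the left sides telescope to 0, and the right sides sum to 1 + 3 + (-2) = 2. So 0 ≥ 2, which is false.

Unsatisfiable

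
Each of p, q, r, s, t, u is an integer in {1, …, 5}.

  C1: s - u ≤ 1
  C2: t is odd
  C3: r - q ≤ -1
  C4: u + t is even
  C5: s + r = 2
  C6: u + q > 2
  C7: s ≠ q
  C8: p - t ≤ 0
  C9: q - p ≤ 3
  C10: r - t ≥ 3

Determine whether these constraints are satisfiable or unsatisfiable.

Constraints 3, 8, 9, and 10 give q − r ≥ 1, r − t ≥ 3, t − p ≥ 0, p − q ≥ -3.
Adding all 4 inequalities: the left sides telescope to 0, and the right sides sum to 1 + 3 + 0 + (-3) = 1. So 0 ≥ 1, which is false.

Unsatisfiable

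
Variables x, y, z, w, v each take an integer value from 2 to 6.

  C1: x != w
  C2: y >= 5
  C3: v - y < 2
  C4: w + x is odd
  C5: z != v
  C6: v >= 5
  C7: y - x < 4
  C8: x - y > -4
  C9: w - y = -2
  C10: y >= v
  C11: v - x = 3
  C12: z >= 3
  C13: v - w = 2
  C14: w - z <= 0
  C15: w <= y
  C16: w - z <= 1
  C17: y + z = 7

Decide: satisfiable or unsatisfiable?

Unsatisfiable

From constraints 6 and 10: y ≥ v ≥ 5. From constraint 12: z ≥ 3. Hence y + z ≥ 8. But constraint 17 requires y + z = 7, and 7 < 8. Contradiction.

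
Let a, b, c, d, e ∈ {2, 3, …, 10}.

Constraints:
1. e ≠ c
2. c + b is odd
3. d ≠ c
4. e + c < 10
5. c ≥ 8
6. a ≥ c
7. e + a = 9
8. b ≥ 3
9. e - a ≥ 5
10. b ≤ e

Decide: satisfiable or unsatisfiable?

Unsatisfiable

From constraints 8 and 10: e ≥ b ≥ 3. From constraints 5 and 6: a ≥ c ≥ 8. Hence e + a ≥ 11. But constraint 7 requires e + a = 9, and 9 < 11. Contradiction.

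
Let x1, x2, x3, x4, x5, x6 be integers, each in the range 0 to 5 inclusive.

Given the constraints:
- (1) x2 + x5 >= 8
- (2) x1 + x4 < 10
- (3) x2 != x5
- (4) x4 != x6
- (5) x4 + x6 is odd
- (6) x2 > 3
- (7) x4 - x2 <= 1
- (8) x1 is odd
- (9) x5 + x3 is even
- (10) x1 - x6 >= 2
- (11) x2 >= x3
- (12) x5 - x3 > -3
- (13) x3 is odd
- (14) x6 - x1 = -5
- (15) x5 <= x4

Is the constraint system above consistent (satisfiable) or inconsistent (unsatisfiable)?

Satisfiable

The assignment x1 = 5, x2 = 5, x3 = 3, x4 = 3, x5 = 3, x6 = 0 works:
  constraint 1 holds since x2 + x5 = 8.
  constraint 2 holds since x1 + x4 = 8.
  constraint 7 holds since x4 - x2 = -2.
The rest check out directly.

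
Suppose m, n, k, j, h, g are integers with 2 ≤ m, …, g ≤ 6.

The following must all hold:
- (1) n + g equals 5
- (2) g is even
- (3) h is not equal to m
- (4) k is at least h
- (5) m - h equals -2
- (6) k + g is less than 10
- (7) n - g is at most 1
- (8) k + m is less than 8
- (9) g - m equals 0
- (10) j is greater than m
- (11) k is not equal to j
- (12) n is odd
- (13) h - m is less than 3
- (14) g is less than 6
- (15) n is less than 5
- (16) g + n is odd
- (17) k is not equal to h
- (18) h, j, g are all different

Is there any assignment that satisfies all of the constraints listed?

Satisfiable

Setting (m, n, k, j, h, g) = (2, 3, 5, 3, 4, 2) satisfies everything: constraint 1: n + g = 5; constraint 5: m - h = -2, and the others follow.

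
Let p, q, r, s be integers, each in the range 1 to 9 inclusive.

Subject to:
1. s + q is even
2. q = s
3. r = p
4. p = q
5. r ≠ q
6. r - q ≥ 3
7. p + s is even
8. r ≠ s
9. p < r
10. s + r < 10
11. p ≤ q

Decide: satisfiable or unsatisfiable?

Unsatisfiable

From constraints 2, 3, and 4, r = p = q = s, so r = s. But constraint 8 says r ≠ s. Contradiction.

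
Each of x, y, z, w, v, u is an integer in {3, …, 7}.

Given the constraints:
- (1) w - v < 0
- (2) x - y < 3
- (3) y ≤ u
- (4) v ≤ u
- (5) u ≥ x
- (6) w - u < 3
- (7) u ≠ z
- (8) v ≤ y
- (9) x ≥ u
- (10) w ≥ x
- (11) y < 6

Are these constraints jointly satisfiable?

Constraints 1, 3, 8, 9, and 10 give u ≤ x, x ≤ w, w < v, v ≤ y, y ≤ u. Chaining: u ≤ x ≤ w < v ≤ y ≤ u, which forces u < u — impossible.

Unsatisfiable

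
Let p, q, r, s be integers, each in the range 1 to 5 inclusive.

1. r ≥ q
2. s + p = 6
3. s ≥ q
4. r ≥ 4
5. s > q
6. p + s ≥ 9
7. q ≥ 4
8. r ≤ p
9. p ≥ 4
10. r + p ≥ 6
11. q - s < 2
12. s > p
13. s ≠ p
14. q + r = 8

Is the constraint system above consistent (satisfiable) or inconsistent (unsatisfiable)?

Unsatisfiable

From constraints 3 and 7: s ≥ q ≥ 4. From constraints 4 and 8: p ≥ r ≥ 4. Hence s + p ≥ 8. But constraint 2 requires s + p = 6, and 6 < 8. Contradiction.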